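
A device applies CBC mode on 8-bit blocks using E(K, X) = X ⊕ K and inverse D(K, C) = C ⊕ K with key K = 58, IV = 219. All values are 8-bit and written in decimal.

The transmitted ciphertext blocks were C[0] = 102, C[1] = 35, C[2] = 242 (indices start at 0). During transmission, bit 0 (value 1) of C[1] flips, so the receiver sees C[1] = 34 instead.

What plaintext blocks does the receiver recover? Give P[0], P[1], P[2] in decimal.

CBC decryption: P_i = D(K, C_i) ⊕ C_{i−1}, with C_{−1} = IV.
Only C[1] changed, to 34. In CBC, a change in C_i garbles P_i and flips the same bit in P_{i+1}. Decrypting the received ciphertext:
P[0]: D(K, 102) = 92; 92 ⊕ 219 = 135.
P[1]: D(K, 34) = 24; 24 ⊕ 102 = 126.
P[2]: D(K, 242) = 200; 200 ⊕ 34 = 234.
Blocks that differ from the original plaintext: P[1], P[2].

P[0] = 135, P[1] = 126, P[2] = 234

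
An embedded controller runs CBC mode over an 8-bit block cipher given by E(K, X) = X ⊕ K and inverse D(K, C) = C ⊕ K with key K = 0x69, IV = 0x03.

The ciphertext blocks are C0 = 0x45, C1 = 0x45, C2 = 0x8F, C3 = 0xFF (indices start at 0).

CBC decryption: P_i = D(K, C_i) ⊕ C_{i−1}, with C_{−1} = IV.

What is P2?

P2 = 0xA3

P2: D(K, 0x8F) = 0xE6; 0xE6 ⊕ 0x45 = 0xA3.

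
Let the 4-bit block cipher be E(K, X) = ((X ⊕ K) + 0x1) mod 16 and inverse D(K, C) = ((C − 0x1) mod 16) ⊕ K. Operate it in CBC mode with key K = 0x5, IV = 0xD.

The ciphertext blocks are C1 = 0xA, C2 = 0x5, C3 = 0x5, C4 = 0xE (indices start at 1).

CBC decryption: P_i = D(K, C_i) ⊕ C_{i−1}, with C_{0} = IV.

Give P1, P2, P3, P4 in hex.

P1 = 0x1, P2 = 0xB, P3 = 0x4, P4 = 0xD

P1: D(K, 0xA) = 0xC; 0xC ⊕ 0xD = 0x1.
P2: D(K, 0x5) = 0x1; 0x1 ⊕ 0xA = 0xB.
P3: D(K, 0x5) = 0x1; 0x1 ⊕ 0x5 = 0x4.
P4: D(K, 0xE) = 0x8; 0x8 ⊕ 0x5 = 0xD.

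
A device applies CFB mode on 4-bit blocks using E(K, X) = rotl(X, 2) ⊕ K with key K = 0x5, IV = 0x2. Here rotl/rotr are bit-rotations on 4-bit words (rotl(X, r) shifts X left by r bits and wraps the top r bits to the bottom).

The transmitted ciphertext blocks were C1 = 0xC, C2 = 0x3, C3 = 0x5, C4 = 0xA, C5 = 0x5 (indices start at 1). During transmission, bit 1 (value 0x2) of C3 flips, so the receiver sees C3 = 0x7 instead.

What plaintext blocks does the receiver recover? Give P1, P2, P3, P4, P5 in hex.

CFB decryption: P_i = C_i ⊕ E(K, C_{i−1}), with C_{0} = IV.
Only C3 changed, to 0x7. In CFB, a change in C_i flips the same bit in P_i and garbles P_{i+1}. Decrypting the received ciphertext:
P1: E(K, 0x2) = 0xD; 0xC ⊕ 0xD = 0x1.
P2: E(K, 0xC) = 0x6; 0x3 ⊕ 0x6 = 0x5.
P3: E(K, 0x3) = 0x9; 0x7 ⊕ 0x9 = 0xE.
P4: E(K, 0x7) = 0x8; 0xA ⊕ 0x8 = 0x2.
P5: E(K, 0xA) = 0xF; 0x5 ⊕ 0xF = 0xA.
Blocks that differ from the original plaintext: P3, P4.

P1 = 0x1, P2 = 0x5, P3 = 0xE, P4 = 0x2, P5 = 0xA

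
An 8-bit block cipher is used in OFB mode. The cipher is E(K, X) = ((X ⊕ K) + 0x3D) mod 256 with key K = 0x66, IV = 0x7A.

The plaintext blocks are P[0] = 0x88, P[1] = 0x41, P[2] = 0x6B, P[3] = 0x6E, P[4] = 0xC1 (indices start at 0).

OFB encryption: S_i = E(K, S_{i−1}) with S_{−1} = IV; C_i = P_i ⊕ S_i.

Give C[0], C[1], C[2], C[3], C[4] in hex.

C[0] = 0xD1, C[1] = 0x3D, C[2] = 0x3C, C[3] = 0x00, C[4] = 0x84

C[0]: S = E(K, 0x7A) = 0x59; 0x88 ⊕ 0x59 = 0xD1.
C[1]: S = E(K, 0x59) = 0x7C; 0x41 ⊕ 0x7C = 0x3D.
C[2]: S = E(K, 0x7C) = 0x57; 0x6B ⊕ 0x57 = 0x3C.
C[3]: S = E(K, 0x57) = 0x6E; 0x6E ⊕ 0x6E = 0x00.
C[4]: S = E(K, 0x6E) = 0x45; 0xC1 ⊕ 0x45 = 0x84.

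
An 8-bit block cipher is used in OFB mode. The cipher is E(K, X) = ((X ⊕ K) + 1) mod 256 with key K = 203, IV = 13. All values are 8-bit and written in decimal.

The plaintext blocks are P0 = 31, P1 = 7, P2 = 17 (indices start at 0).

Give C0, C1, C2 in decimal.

C0 = 216, C1 = 10, C2 = 214

OFB encryption: S_i = E(K, S_{i−1}) with S_{−1} = IV; C_i = P_i ⊕ S_i.
C0: S = E(K, 13) = 199; 31 ⊕ 199 = 216.
C1: S = E(K, 199) = 13; 7 ⊕ 13 = 10.
C2: S = E(K, 13) = 199; 17 ⊕ 199 = 214.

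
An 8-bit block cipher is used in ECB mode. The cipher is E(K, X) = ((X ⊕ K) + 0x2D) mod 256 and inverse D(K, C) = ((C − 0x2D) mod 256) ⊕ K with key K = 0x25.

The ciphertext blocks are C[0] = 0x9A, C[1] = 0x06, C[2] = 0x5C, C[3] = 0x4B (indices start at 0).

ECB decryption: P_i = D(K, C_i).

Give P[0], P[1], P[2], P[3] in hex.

P[0]: D(K, 0x9A) = 0x48.
P[1]: D(K, 0x06) = 0xFC.
P[2]: D(K, 0x5C) = 0x0A.
P[3]: D(K, 0x4B) = 0x3B.

P[0] = 0x48, P[1] = 0xFC, P[2] = 0x0A, P[3] = 0x3B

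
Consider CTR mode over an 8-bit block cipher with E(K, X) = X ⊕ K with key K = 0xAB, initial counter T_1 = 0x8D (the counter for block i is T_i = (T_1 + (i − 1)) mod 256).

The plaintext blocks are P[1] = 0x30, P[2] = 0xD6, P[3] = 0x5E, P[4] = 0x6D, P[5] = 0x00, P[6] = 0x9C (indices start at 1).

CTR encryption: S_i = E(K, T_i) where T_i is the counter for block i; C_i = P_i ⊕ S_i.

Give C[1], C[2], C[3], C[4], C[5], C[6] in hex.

C[1]: T = 0x8D, S = E(K, T) = 0x26; 0x30 ⊕ 0x26 = 0x16.
C[2]: T = 0x8E, S = E(K, T) = 0x25; 0xD6 ⊕ 0x25 = 0xF3.
C[3]: T = 0x8F, S = E(K, T) = 0x24; 0x5E ⊕ 0x24 = 0x7A.
C[4]: T = 0x90, S = E(K, T) = 0x3B; 0x6D ⊕ 0x3B = 0x56.
C[5]: T = 0x91, S = E(K, T) = 0x3A; 0x00 ⊕ 0x3A = 0x3A.
C[6]: T = 0x92, S = E(K, T) = 0x39; 0x9C ⊕ 0x39 = 0xA5.

C[1] = 0x16, C[2] = 0xF3, C[3] = 0x7A, C[4] = 0x56, C[5] = 0x3A, C[6] = 0xA5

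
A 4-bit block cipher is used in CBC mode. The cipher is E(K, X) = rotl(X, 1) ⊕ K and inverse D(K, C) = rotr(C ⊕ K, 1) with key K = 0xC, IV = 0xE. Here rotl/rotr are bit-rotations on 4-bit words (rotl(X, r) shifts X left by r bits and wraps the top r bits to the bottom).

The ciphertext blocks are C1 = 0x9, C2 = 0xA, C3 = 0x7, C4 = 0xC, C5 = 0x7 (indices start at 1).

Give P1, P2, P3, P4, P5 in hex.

CBC decryption: P_i = D(K, C_i) ⊕ C_{i−1}, with C_{0} = IV.
P1: D(K, 0x9) = 0xA; 0xA ⊕ 0xE = 0x4.
P2: D(K, 0xA) = 0x3; 0x3 ⊕ 0x9 = 0xA.
P3: D(K, 0x7) = 0xD; 0xD ⊕ 0xA = 0x7.
P4: D(K, 0xC) = 0x0; 0x0 ⊕ 0x7 = 0x7.
P5: D(K, 0x7) = 0xD; 0xD ⊕ 0xC = 0x1.

P1 = 0x4, P2 = 0xA, P3 = 0x7, P4 = 0x7, P5 = 0x1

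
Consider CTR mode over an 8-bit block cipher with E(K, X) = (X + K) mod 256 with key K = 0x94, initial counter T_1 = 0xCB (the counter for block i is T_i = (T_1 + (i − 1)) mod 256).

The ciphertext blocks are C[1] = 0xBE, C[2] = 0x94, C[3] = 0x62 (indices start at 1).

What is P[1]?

P[1] = 0xE1

CTR decryption: S_i = E(K, T_i) where T_i is the counter for block i; P_i = C_i ⊕ S_i.
P[1]: T = 0xCB, S = E(K, T) = 0x5F; 0xBE ⊕ 0x5F = 0xE1.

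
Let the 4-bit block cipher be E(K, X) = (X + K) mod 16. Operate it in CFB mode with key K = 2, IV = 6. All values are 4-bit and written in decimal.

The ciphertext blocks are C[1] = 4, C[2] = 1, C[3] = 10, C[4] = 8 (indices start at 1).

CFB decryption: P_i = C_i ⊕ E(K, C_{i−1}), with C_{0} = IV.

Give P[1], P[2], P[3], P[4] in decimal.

P[1] = 12, P[2] = 7, P[3] = 9, P[4] = 4

P[1]: E(K, 6) = 8; 4 ⊕ 8 = 12.
P[2]: E(K, 4) = 6; 1 ⊕ 6 = 7.
P[3]: E(K, 1) = 3; 10 ⊕ 3 = 9.
P[4]: E(K, 10) = 12; 8 ⊕ 12 = 4.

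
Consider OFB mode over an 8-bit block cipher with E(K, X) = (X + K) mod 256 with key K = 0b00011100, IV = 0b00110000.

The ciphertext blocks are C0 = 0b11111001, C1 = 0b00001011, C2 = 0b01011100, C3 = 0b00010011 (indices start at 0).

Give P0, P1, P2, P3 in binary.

P0 = 0b10110101, P1 = 0b01100011, P2 = 0b11011000, P3 = 0b10110011

OFB decryption: S_i = E(K, S_{i−1}) with S_{−1} = IV; P_i = C_i ⊕ S_i.
P0: S = E(K, 0b00110000) = 0b01001100; 0b11111001 ⊕ 0b01001100 = 0b10110101.
P1: S = E(K, 0b01001100) = 0b01101000; 0b00001011 ⊕ 0b01101000 = 0b01100011.
P2: S = E(K, 0b01101000) = 0b10000100; 0b01011100 ⊕ 0b10000100 = 0b11011000.
P3: S = E(K, 0b10000100) = 0b10100000; 0b00010011 ⊕ 0b10100000 = 0b10110011.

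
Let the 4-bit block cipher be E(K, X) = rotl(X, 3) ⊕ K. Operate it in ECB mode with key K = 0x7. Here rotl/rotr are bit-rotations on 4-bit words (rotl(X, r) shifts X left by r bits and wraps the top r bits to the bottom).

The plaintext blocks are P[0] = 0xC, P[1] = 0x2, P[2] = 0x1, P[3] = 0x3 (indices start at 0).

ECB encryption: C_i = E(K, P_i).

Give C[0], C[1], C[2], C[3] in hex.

C[0] = 0x1, C[1] = 0x6, C[2] = 0xF, C[3] = 0xE

C[0]: E(K, 0xC) = 0x1.
C[1]: E(K, 0x2) = 0x6.
C[2]: E(K, 0x1) = 0xF.
C[3]: E(K, 0x3) = 0xE.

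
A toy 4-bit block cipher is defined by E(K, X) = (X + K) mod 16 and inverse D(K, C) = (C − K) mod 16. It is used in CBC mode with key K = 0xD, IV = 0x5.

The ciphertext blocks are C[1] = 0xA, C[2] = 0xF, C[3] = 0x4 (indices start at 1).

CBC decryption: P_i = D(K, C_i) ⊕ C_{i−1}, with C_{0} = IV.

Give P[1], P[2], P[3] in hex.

P[1]: D(K, 0xA) = 0xD; 0xD ⊕ 0x5 = 0x8.
P[2]: D(K, 0xF) = 0x2; 0x2 ⊕ 0xA = 0x8.
P[3]: D(K, 0x4) = 0x7; 0x7 ⊕ 0xF = 0x8.

P[1] = 0x8, P[2] = 0x8, P[3] = 0x8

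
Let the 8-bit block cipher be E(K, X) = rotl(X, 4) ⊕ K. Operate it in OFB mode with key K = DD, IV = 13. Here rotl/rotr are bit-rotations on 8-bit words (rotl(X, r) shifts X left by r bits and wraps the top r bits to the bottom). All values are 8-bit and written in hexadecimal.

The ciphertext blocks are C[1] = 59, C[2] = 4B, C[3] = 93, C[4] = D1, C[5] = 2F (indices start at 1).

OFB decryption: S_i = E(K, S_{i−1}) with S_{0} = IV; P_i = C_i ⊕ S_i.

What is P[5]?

P[5] = C3

P[1]: S = E(K, 13) = EC; 59 ⊕ EC = B5.
P[2]: S = E(K, EC) = 13; 4B ⊕ 13 = 58.
P[3]: S = E(K, 13) = EC; 93 ⊕ EC = 7F.
P[4]: S = E(K, EC) = 13; D1 ⊕ 13 = C2.
P[5]: S = E(K, 13) = EC; 2F ⊕ EC = C3.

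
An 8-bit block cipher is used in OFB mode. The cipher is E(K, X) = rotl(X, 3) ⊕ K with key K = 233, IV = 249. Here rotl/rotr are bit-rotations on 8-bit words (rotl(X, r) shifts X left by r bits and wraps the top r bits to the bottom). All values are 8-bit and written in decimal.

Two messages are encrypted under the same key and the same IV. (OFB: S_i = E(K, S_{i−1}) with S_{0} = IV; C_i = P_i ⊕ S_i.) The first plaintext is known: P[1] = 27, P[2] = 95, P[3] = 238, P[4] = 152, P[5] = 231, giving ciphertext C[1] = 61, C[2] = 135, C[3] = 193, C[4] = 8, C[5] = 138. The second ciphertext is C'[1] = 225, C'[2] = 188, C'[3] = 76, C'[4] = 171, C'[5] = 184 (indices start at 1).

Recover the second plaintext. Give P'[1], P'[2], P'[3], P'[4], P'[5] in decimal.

P'[1] = 199, P'[2] = 100, P'[3] = 99, P'[4] = 59, P'[5] = 213

In OFB with a reused IV, both messages share the same keystream S_i, so C_i ⊕ C'_i = P_i ⊕ P'_i and thus P'_i = P_i ⊕ C_i ⊕ C'_i.
P'[1]: 27 ⊕ 61 ⊕ 225 = 199.
P'[2]: 95 ⊕ 135 ⊕ 188 = 100.
P'[3]: 238 ⊕ 193 ⊕ 76 = 99.
P'[4]: 152 ⊕ 8 ⊕ 171 = 59.
P'[5]: 231 ⊕ 138 ⊕ 184 = 213.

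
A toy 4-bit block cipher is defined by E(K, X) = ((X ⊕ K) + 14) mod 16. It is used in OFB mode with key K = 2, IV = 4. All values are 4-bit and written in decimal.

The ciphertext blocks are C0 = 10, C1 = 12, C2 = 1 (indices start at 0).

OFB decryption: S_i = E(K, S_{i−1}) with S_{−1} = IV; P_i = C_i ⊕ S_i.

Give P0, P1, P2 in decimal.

P0: S = E(K, 4) = 4; 10 ⊕ 4 = 14.
P1: S = E(K, 4) = 4; 12 ⊕ 4 = 8.
P2: S = E(K, 4) = 4; 1 ⊕ 4 = 5.

P0 = 14, P1 = 8, P2 = 5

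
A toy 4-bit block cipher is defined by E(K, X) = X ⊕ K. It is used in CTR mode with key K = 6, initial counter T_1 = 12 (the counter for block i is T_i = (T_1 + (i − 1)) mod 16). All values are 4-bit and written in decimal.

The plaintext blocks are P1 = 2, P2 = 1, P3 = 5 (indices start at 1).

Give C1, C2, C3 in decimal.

C1 = 8, C2 = 10, C3 = 13

CTR encryption: S_i = E(K, T_i) where T_i is the counter for block i; C_i = P_i ⊕ S_i.
C1: T = 12, S = E(K, T) = 10; 2 ⊕ 10 = 8.
C2: T = 13, S = E(K, T) = 11; 1 ⊕ 11 = 10.
C3: T = 14, S = E(K, T) = 8; 5 ⊕ 8 = 13.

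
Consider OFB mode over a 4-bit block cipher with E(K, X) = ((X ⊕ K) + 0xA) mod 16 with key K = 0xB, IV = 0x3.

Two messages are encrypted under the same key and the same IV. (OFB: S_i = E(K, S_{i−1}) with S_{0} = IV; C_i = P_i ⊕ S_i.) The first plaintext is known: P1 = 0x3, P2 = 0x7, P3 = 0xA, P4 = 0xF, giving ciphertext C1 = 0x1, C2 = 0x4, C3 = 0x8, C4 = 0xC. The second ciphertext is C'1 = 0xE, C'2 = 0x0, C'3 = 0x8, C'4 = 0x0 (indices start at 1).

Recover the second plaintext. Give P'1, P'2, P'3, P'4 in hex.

In OFB with a reused IV, both messages share the same keystream S_i, so C_i ⊕ C'_i = P_i ⊕ P'_i and thus P'_i = P_i ⊕ C_i ⊕ C'_i.
P'1: 0x3 ⊕ 0x1 ⊕ 0xE = 0xC.
P'2: 0x7 ⊕ 0x4 ⊕ 0x0 = 0x3.
P'3: 0xA ⊕ 0x8 ⊕ 0x8 = 0xA.
P'4: 0xF ⊕ 0xC ⊕ 0x0 = 0x3.

P'1 = 0xC, P'2 = 0x3, P'3 = 0xA, P'4 = 0x3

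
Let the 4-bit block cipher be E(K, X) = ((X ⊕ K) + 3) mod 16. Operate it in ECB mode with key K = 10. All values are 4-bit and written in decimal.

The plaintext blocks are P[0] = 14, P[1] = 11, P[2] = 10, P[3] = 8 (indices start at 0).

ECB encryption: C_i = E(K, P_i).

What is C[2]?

C[2]: E(K, 10) = 3.

C[2] = 3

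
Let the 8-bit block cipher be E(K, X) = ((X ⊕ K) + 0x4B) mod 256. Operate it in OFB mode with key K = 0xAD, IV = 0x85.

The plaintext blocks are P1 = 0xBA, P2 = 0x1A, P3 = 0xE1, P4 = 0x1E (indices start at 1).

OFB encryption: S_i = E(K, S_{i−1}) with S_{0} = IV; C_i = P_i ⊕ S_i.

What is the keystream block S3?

C1: S = E(K, 0x85) = 0x73; 0xBA ⊕ 0x73 = 0xC9.
C2: S = E(K, 0x73) = 0x29; 0x1A ⊕ 0x29 = 0x33.
C3: S = E(K, 0x29) = 0xCF; 0xE1 ⊕ 0xCF = 0x2E.
So S3 = 0xCF.

0xCF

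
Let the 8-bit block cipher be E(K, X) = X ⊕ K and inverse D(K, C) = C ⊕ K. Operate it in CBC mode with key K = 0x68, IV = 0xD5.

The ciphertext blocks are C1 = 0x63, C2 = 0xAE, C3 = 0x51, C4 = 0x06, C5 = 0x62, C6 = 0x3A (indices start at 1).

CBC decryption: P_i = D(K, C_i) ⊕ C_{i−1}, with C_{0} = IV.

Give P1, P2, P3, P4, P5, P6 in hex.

P1 = 0xDE, P2 = 0xA5, P3 = 0x97, P4 = 0x3F, P5 = 0x0C, P6 = 0x30

P1: D(K, 0x63) = 0x0B; 0x0B ⊕ 0xD5 = 0xDE.
P2: D(K, 0xAE) = 0xC6; 0xC6 ⊕ 0x63 = 0xA5.
P3: D(K, 0x51) = 0x39; 0x39 ⊕ 0xAE = 0x97.
P4: D(K, 0x06) = 0x6E; 0x6E ⊕ 0x51 = 0x3F.
P5: D(K, 0x62) = 0x0A; 0x0A ⊕ 0x06 = 0x0C.
P6: D(K, 0x3A) = 0x52; 0x52 ⊕ 0x62 = 0x30.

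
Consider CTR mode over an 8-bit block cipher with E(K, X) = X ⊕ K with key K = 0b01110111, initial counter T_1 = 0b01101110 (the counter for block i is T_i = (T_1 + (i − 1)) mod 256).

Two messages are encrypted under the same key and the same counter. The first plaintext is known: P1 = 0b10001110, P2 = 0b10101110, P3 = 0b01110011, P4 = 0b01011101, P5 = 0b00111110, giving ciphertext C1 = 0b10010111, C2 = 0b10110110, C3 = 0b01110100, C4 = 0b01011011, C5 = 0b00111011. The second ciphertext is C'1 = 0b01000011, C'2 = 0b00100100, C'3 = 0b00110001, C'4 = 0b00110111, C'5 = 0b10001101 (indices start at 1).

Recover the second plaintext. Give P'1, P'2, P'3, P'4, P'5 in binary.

In CTR with a reused counter, both messages share the same keystream S_i, so C_i ⊕ C'_i = P_i ⊕ P'_i and thus P'_i = P_i ⊕ C_i ⊕ C'_i.
P'1: 0b10001110 ⊕ 0b10010111 ⊕ 0b01000011 = 0b01011010.
P'2: 0b10101110 ⊕ 0b10110110 ⊕ 0b00100100 = 0b00111100.
P'3: 0b01110011 ⊕ 0b01110100 ⊕ 0b00110001 = 0b00110110.
P'4: 0b01011101 ⊕ 0b01011011 ⊕ 0b00110111 = 0b00110001.
P'5: 0b00111110 ⊕ 0b00111011 ⊕ 0b10001101 = 0b10001000.

P'1 = 0b01011010, P'2 = 0b00111100, P'3 = 0b00110110, P'4 = 0b00110001, P'5 = 0b10001000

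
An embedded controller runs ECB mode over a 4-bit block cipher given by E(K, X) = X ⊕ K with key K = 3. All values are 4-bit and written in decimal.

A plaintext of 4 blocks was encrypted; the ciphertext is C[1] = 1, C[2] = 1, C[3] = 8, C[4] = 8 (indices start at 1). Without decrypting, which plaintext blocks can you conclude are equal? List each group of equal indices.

P[1] = P[2]; P[3] = P[4]

ECB encrypts each block independently with the same key, so equal ciphertext blocks imply equal plaintext blocks.
C[1] = C[2] = 1, so P[1] = P[2].
C[3] = C[4] = 8, so P[3] = P[4].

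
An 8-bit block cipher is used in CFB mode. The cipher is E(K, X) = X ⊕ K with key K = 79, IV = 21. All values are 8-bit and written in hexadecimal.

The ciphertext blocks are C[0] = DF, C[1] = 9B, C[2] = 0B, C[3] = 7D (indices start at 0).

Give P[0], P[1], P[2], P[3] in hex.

CFB decryption: P_i = C_i ⊕ E(K, C_{i−1}), with C_{−1} = IV.
P[0]: E(K, 21) = 58; DF ⊕ 58 = 87.
P[1]: E(K, DF) = A6; 9B ⊕ A6 = 3D.
P[2]: E(K, 9B) = E2; 0B ⊕ E2 = E9.
P[3]: E(K, 0B) = 72; 7D ⊕ 72 = 0F.

P[0] = 87, P[1] = 3D, P[2] = E9, P[3] = 0F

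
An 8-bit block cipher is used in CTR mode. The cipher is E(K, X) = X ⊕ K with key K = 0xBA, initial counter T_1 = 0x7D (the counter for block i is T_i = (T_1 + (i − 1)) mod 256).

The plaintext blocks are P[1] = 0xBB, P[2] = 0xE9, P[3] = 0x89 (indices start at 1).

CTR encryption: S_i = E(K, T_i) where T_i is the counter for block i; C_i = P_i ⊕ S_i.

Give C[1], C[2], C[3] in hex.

C[1]: T = 0x7D, S = E(K, T) = 0xC7; 0xBB ⊕ 0xC7 = 0x7C.
C[2]: T = 0x7E, S = E(K, T) = 0xC4; 0xE9 ⊕ 0xC4 = 0x2D.
C[3]: T = 0x7F, S = E(K, T) = 0xC5; 0x89 ⊕ 0xC5 = 0x4C.

C[1] = 0x7C, C[2] = 0x2D, C[3] = 0x4C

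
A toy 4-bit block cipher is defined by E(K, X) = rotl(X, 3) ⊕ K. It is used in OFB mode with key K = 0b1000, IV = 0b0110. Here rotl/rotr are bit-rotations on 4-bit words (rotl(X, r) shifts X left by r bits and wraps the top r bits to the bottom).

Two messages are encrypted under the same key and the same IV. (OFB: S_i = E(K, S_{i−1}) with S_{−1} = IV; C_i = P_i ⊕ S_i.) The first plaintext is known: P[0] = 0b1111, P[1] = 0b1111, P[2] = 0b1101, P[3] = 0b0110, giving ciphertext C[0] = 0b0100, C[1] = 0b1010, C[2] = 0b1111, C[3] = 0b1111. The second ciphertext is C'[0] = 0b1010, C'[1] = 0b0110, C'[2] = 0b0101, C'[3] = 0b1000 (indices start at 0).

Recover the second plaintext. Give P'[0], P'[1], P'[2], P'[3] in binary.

P'[0] = 0b0001, P'[1] = 0b0011, P'[2] = 0b0111, P'[3] = 0b0001

In OFB with a reused IV, both messages share the same keystream S_i, so C_i ⊕ C'_i = P_i ⊕ P'_i and thus P'_i = P_i ⊕ C_i ⊕ C'_i.
P'[0]: 0b1111 ⊕ 0b0100 ⊕ 0b1010 = 0b0001.
P'[1]: 0b1111 ⊕ 0b1010 ⊕ 0b0110 = 0b0011.
P'[2]: 0b1101 ⊕ 0b1111 ⊕ 0b0101 = 0b0111.
P'[3]: 0b0110 ⊕ 0b1111 ⊕ 0b1000 = 0b0001.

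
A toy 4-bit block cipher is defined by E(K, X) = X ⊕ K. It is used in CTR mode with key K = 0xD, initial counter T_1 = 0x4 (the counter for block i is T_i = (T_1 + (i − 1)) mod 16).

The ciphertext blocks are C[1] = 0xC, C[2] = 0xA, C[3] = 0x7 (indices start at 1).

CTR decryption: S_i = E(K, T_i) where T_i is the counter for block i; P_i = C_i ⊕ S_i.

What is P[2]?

P[2]: T = 0x5, S = E(K, T) = 0x8; 0xA ⊕ 0x8 = 0x2.

P[2] = 0x2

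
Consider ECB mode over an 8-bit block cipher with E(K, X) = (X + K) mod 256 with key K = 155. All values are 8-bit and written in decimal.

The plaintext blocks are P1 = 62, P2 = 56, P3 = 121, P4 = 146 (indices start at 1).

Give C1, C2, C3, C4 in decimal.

C1 = 217, C2 = 211, C3 = 20, C4 = 45

ECB encryption: C_i = E(K, P_i).
C1: E(K, 62) = 217.
C2: E(K, 56) = 211.
C3: E(K, 121) = 20.
C4: E(K, 146) = 45.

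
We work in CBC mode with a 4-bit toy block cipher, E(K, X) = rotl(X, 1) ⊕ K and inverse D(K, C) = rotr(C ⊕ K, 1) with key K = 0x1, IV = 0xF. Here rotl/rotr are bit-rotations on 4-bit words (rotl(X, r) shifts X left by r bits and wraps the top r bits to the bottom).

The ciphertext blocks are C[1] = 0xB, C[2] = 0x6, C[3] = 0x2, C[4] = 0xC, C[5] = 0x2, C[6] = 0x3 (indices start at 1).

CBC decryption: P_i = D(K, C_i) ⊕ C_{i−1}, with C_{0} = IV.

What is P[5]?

P[5]: D(K, 0x2) = 0x9; 0x9 ⊕ 0xC = 0x5.

P[5] = 0x5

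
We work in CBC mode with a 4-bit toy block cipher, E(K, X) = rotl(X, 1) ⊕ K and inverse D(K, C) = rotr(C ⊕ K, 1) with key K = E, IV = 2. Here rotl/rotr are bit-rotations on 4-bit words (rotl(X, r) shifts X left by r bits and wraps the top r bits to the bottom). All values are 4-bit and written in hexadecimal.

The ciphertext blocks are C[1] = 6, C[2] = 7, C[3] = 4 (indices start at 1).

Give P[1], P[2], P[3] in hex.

CBC decryption: P_i = D(K, C_i) ⊕ C_{i−1}, with C_{0} = IV.
P[1]: D(K, 6) = 4; 4 ⊕ 2 = 6.
P[2]: D(K, 7) = C; C ⊕ 6 = A.
P[3]: D(K, 4) = 5; 5 ⊕ 7 = 2.

P[1] = 6, P[2] = A, P[3] = 2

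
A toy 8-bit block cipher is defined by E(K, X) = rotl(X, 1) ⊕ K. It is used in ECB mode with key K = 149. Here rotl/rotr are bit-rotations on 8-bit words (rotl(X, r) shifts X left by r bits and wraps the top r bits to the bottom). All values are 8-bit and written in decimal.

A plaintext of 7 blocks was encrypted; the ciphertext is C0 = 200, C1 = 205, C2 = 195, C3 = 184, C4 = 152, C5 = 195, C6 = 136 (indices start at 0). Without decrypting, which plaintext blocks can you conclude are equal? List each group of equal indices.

ECB encrypts each block independently with the same key, so equal ciphertext blocks imply equal plaintext blocks.
C2 = C5 = 195, so P2 = P5.

P2 = P5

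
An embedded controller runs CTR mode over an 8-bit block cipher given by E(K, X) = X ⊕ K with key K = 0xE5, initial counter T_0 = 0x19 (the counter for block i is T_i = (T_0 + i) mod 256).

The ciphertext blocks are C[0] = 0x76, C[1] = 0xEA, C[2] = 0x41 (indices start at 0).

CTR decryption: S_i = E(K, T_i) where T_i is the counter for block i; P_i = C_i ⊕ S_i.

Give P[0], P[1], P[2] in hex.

P[0]: T = 0x19, S = E(K, T) = 0xFC; 0x76 ⊕ 0xFC = 0x8A.
P[1]: T = 0x1A, S = E(K, T) = 0xFF; 0xEA ⊕ 0xFF = 0x15.
P[2]: T = 0x1B, S = E(K, T) = 0xFE; 0x41 ⊕ 0xFE = 0xBF.

P[0] = 0x8A, P[1] = 0x15, P[2] = 0xBF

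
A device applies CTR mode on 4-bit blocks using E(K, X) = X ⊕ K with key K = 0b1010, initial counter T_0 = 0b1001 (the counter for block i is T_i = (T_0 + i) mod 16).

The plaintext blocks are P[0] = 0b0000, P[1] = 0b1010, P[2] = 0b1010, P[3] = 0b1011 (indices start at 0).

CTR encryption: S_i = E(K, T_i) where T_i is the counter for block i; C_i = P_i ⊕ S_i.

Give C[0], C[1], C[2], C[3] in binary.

C[0] = 0b0011, C[1] = 0b1010, C[2] = 0b1011, C[3] = 0b1101

C[0]: T = 0b1001, S = E(K, T) = 0b0011; 0b0000 ⊕ 0b0011 = 0b0011.
C[1]: T = 0b1010, S = E(K, T) = 0b0000; 0b1010 ⊕ 0b0000 = 0b1010.
C[2]: T = 0b1011, S = E(K, T) = 0b0001; 0b1010 ⊕ 0b0001 = 0b1011.
C[3]: T = 0b1100, S = E(K, T) = 0b0110; 0b1011 ⊕ 0b0110 = 0b1101.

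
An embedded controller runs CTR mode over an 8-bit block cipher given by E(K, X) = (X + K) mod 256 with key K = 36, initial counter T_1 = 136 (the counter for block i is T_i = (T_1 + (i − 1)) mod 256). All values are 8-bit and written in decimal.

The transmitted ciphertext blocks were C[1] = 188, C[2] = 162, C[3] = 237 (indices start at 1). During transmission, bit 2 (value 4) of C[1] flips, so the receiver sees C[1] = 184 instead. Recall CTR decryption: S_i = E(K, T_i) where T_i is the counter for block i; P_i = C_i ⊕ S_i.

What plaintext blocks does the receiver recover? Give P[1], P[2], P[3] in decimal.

Only C[1] changed, to 184. In CTR, a change in C_i flips the same bit in P_i only; the keystream is unaffected. Decrypting the received ciphertext:
P[1]: T = 136, S = E(K, T) = 172; 184 ⊕ 172 = 20.
P[2]: T = 137, S = E(K, T) = 173; 162 ⊕ 173 = 15.
P[3]: T = 138, S = E(K, T) = 174; 237 ⊕ 174 = 67.
Blocks that differ from the original plaintext: P[1].

P[1] = 20, P[2] = 15, P[3] = 67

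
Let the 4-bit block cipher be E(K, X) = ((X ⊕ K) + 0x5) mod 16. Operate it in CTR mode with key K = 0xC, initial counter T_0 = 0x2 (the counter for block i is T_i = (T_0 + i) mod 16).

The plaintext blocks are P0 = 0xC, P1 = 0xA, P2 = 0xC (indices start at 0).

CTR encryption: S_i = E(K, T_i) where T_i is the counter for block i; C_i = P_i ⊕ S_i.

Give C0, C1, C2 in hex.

C0 = 0xF, C1 = 0xE, C2 = 0x1

C0: T = 0x2, S = E(K, T) = 0x3; 0xC ⊕ 0x3 = 0xF.
C1: T = 0x3, S = E(K, T) = 0x4; 0xA ⊕ 0x4 = 0xE.
C2: T = 0x4, S = E(K, T) = 0xD; 0xC ⊕ 0xD = 0x1.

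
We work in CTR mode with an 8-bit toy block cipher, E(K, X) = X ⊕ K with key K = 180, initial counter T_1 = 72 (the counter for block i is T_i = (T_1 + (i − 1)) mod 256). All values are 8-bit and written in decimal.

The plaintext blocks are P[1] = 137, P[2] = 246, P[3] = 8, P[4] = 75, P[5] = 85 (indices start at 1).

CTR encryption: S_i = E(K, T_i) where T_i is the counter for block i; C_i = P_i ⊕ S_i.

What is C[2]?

C[1]: T = 72, S = E(K, T) = 252; 137 ⊕ 252 = 117.
C[2]: T = 73, S = E(K, T) = 253; 246 ⊕ 253 = 11.

C[2] = 11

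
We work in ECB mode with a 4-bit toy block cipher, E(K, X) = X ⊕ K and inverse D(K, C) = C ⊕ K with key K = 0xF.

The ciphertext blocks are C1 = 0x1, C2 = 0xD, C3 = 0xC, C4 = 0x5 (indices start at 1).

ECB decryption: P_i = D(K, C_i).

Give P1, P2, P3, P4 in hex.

P1: D(K, 0x1) = 0xE.
P2: D(K, 0xD) = 0x2.
P3: D(K, 0xC) = 0x3.
P4: D(K, 0x5) = 0xA.

P1 = 0xE, P2 = 0x2, P3 = 0x3, P4 = 0xA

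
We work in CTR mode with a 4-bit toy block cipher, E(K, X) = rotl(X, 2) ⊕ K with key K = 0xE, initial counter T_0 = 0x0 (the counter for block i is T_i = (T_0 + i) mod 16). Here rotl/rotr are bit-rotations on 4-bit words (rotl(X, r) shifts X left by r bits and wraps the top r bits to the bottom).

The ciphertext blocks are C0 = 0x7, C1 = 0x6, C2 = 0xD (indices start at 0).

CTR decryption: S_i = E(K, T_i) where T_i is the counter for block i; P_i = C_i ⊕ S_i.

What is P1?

P1 = 0xC

P1: T = 0x1, S = E(K, T) = 0xA; 0x6 ⊕ 0xA = 0xC.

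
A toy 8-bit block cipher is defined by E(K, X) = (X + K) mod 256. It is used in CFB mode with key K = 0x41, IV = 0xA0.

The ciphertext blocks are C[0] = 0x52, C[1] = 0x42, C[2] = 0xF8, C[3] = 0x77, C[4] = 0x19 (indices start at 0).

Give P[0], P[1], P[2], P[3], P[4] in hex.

P[0] = 0xB3, P[1] = 0xD1, P[2] = 0x7B, P[3] = 0x4E, P[4] = 0xA1

CFB decryption: P_i = C_i ⊕ E(K, C_{i−1}), with C_{−1} = IV.
P[0]: E(K, 0xA0) = 0xE1; 0x52 ⊕ 0xE1 = 0xB3.
P[1]: E(K, 0x52) = 0x93; 0x42 ⊕ 0x93 = 0xD1.
P[2]: E(K, 0x42) = 0x83; 0xF8 ⊕ 0x83 = 0x7B.
P[3]: E(K, 0xF8) = 0x39; 0x77 ⊕ 0x39 = 0x4E.
P[4]: E(K, 0x77) = 0xB8; 0x19 ⊕ 0xB8 = 0xA1.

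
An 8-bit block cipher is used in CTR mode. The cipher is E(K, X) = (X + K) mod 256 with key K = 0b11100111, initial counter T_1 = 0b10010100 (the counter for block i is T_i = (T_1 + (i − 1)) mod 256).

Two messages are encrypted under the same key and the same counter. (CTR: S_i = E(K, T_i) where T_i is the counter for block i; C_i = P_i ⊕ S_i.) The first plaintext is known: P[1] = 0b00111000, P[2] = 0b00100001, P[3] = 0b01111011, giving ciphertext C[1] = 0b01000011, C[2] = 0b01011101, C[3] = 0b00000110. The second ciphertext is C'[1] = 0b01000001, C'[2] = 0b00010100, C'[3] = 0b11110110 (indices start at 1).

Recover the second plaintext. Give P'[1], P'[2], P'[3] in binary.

In CTR with a reused counter, both messages share the same keystream S_i, so C_i ⊕ C'_i = P_i ⊕ P'_i and thus P'_i = P_i ⊕ C_i ⊕ C'_i.
P'[1]: 0b00111000 ⊕ 0b01000011 ⊕ 0b01000001 = 0b00111010.
P'[2]: 0b00100001 ⊕ 0b01011101 ⊕ 0b00010100 = 0b01101000.
P'[3]: 0b01111011 ⊕ 0b00000110 ⊕ 0b11110110 = 0b10001011.

P'[1] = 0b00111010, P'[2] = 0b01101000, P'[3] = 0b10001011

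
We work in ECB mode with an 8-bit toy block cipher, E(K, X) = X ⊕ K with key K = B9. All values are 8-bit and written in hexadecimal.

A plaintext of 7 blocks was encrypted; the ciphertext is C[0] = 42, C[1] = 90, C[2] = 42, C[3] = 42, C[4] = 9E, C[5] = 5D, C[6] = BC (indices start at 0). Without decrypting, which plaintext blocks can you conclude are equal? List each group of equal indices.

ECB encrypts each block independently with the same key, so equal ciphertext blocks imply equal plaintext blocks.
C[0] = C[2] = C[3] = 42, so P[0] = P[2] = P[3].

P[0] = P[2] = P[3]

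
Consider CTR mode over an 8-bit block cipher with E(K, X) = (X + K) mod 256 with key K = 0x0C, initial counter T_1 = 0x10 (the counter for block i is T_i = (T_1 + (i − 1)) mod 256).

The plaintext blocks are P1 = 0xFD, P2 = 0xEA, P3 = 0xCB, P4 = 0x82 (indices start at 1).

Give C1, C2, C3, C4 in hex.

CTR encryption: S_i = E(K, T_i) where T_i is the counter for block i; C_i = P_i ⊕ S_i.
C1: T = 0x10, S = E(K, T) = 0x1C; 0xFD ⊕ 0x1C = 0xE1.
C2: T = 0x11, S = E(K, T) = 0x1D; 0xEA ⊕ 0x1D = 0xF7.
C3: T = 0x12, S = E(K, T) = 0x1E; 0xCB ⊕ 0x1E = 0xD5.
C4: T = 0x13, S = E(K, T) = 0x1F; 0x82 ⊕ 0x1F = 0x9D.

C1 = 0xE1, C2 = 0xF7, C3 = 0xD5, C4 = 0x9D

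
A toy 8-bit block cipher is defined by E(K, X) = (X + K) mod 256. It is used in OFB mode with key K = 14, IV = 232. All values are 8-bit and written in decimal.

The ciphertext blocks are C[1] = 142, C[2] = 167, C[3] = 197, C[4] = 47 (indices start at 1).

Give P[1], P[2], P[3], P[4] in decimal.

P[1] = 120, P[2] = 163, P[3] = 215, P[4] = 15

OFB decryption: S_i = E(K, S_{i−1}) with S_{0} = IV; P_i = C_i ⊕ S_i.
P[1]: S = E(K, 232) = 246; 142 ⊕ 246 = 120.
P[2]: S = E(K, 246) = 4; 167 ⊕ 4 = 163.
P[3]: S = E(K, 4) = 18; 197 ⊕ 18 = 215.
P[4]: S = E(K, 18) = 32; 47 ⊕ 32 = 15.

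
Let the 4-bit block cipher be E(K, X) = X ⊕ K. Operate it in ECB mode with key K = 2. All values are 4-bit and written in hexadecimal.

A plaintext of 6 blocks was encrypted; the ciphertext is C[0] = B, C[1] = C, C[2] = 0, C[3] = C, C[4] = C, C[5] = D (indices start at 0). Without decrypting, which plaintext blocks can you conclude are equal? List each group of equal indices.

ECB encrypts each block independently with the same key, so equal ciphertext blocks imply equal plaintext blocks.
C[1] = C[3] = C[4] = C, so P[1] = P[3] = P[4].

P[1] = P[3] = P[4]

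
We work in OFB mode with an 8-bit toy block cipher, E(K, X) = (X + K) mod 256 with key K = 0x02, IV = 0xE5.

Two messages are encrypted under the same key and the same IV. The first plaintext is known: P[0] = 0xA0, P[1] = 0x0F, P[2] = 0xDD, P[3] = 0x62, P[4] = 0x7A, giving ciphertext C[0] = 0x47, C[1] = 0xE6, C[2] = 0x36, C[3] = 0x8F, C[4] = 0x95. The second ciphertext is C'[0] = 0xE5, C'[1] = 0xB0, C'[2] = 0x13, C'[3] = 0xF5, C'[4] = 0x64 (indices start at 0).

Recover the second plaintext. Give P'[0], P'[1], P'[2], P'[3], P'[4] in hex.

In OFB with a reused IV, both messages share the same keystream S_i, so C_i ⊕ C'_i = P_i ⊕ P'_i and thus P'_i = P_i ⊕ C_i ⊕ C'_i.
P'[0]: 0xA0 ⊕ 0x47 ⊕ 0xE5 = 0x02.
P'[1]: 0x0F ⊕ 0xE6 ⊕ 0xB0 = 0x59.
P'[2]: 0xDD ⊕ 0x36 ⊕ 0x13 = 0xF8.
P'[3]: 0x62 ⊕ 0x8F ⊕ 0xF5 = 0x18.
P'[4]: 0x7A ⊕ 0x95 ⊕ 0x64 = 0x8B.

P'[0] = 0x02, P'[1] = 0x59, P'[2] = 0xF8, P'[3] = 0x18, P'[4] = 0x8B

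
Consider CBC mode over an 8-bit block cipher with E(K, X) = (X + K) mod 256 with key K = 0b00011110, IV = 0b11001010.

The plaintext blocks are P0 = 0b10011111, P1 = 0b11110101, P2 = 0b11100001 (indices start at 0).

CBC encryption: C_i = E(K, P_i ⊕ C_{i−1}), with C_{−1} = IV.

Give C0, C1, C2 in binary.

C0 = 0b01110011, C1 = 0b10100100, C2 = 0b01100011

C0: P0 ⊕ 0b11001010 = 0b01010101; E(K, 0b01010101) = 0b01110011.
C1: P1 ⊕ 0b01110011 = 0b10000110; E(K, 0b10000110) = 0b10100100.
C2: P2 ⊕ 0b10100100 = 0b01000101; E(K, 0b01000101) = 0b01100011.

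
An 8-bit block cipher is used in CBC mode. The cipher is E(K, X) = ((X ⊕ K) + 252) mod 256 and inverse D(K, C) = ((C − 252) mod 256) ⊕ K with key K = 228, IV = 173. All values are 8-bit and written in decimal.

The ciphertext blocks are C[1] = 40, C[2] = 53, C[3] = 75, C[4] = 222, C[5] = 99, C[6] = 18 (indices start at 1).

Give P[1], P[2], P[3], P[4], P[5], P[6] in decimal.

CBC decryption: P_i = D(K, C_i) ⊕ C_{i−1}, with C_{0} = IV.
P[1]: D(K, 40) = 200; 200 ⊕ 173 = 101.
P[2]: D(K, 53) = 221; 221 ⊕ 40 = 245.
P[3]: D(K, 75) = 171; 171 ⊕ 53 = 158.
P[4]: D(K, 222) = 6; 6 ⊕ 75 = 77.
P[5]: D(K, 99) = 131; 131 ⊕ 222 = 93.
P[6]: D(K, 18) = 242; 242 ⊕ 99 = 145.

P[1] = 101, P[2] = 245, P[3] = 158, P[4] = 77, P[5] = 93, P[6] = 145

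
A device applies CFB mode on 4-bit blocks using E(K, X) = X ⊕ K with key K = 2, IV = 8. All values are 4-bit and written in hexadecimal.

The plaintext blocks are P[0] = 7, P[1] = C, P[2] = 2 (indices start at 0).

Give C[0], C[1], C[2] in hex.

C[0] = D, C[1] = 3, C[2] = 3

CFB encryption: C_i = P_i ⊕ E(K, C_{i−1}), with C_{−1} = IV.
C[0]: E(K, 8) = A; 7 ⊕ A = D.
C[1]: E(K, D) = F; C ⊕ F = 3.
C[2]: E(K, 3) = 1; 2 ⊕ 1 = 3.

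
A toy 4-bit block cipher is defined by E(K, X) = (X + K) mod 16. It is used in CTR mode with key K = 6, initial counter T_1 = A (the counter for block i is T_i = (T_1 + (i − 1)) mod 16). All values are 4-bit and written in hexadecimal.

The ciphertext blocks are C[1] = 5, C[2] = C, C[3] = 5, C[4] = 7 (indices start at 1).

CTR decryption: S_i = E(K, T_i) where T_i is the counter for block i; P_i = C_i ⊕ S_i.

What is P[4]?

P[4] = 4

P[4]: T = D, S = E(K, T) = 3; 7 ⊕ 3 = 4.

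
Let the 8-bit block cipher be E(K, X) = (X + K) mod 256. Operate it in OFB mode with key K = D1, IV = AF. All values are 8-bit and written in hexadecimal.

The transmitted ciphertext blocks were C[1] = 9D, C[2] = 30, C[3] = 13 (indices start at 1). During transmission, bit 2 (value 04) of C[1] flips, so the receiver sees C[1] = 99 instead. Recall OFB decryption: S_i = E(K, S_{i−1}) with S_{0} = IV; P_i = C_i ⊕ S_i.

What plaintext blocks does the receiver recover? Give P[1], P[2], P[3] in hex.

P[1] = 19, P[2] = 61, P[3] = 31

Only C[1] changed, to 99. In OFB, a change in C_i flips the same bit in P_i only; the keystream is unaffected. Decrypting the received ciphertext:
P[1]: S = E(K, AF) = 80; 99 ⊕ 80 = 19.
P[2]: S = E(K, 80) = 51; 30 ⊕ 51 = 61.
P[3]: S = E(K, 51) = 22; 13 ⊕ 22 = 31.
Blocks that differ from the original plaintext: P[1].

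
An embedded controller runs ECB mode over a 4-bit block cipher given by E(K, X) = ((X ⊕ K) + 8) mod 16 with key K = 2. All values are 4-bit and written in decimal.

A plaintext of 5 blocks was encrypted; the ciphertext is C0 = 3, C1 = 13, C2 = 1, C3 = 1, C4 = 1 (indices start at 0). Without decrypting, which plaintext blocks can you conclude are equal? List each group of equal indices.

ECB encrypts each block independently with the same key, so equal ciphertext blocks imply equal plaintext blocks.
C2 = C3 = C4 = 1, so P2 = P3 = P4.

P2 = P3 = P4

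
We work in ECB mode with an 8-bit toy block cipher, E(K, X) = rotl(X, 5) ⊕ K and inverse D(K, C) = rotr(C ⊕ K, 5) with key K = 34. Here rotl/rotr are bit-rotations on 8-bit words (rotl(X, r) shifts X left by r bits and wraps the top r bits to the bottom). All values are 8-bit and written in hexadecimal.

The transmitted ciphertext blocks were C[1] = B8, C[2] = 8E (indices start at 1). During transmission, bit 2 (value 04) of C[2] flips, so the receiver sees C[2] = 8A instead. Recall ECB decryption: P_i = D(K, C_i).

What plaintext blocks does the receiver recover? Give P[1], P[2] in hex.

Only C[2] changed, to 8A. In ECB, a change in C_i affects only P_i. Decrypting the received ciphertext:
P[1]: D(K, B8) = 64.
P[2]: D(K, 8A) = F5.
Blocks that differ from the original plaintext: P[2].

P[1] = 64, P[2] = F5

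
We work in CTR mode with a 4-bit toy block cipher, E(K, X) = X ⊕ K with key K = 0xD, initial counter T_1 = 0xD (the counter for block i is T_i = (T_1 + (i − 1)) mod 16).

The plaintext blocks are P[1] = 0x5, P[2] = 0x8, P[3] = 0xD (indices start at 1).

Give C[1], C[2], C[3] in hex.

CTR encryption: S_i = E(K, T_i) where T_i is the counter for block i; C_i = P_i ⊕ S_i.
C[1]: T = 0xD, S = E(K, T) = 0x0; 0x5 ⊕ 0x0 = 0x5.
C[2]: T = 0xE, S = E(K, T) = 0x3; 0x8 ⊕ 0x3 = 0xB.
C[3]: T = 0xF, S = E(K, T) = 0x2; 0xD ⊕ 0x2 = 0xF.

C[1] = 0x5, C[2] = 0xB, C[3] = 0xF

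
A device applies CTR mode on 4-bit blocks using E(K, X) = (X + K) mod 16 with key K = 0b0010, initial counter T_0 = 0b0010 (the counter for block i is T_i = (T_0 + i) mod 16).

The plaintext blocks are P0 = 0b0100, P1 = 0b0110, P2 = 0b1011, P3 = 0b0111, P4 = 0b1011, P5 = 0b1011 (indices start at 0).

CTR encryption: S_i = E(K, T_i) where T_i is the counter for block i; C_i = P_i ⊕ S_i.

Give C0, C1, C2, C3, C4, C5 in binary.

C0: T = 0b0010, S = E(K, T) = 0b0100; 0b0100 ⊕ 0b0100 = 0b0000.
C1: T = 0b0011, S = E(K, T) = 0b0101; 0b0110 ⊕ 0b0101 = 0b0011.
C2: T = 0b0100, S = E(K, T) = 0b0110; 0b1011 ⊕ 0b0110 = 0b1101.
C3: T = 0b0101, S = E(K, T) = 0b0111; 0b0111 ⊕ 0b0111 = 0b0000.
C4: T = 0b0110, S = E(K, T) = 0b1000; 0b1011 ⊕ 0b1000 = 0b0011.
C5: T = 0b0111, S = E(K, T) = 0b1001; 0b1011 ⊕ 0b1001 = 0b0010.

C0 = 0b0000, C1 = 0b0011, C2 = 0b1101, C3 = 0b0000, C4 = 0b0011, C5 = 0b0010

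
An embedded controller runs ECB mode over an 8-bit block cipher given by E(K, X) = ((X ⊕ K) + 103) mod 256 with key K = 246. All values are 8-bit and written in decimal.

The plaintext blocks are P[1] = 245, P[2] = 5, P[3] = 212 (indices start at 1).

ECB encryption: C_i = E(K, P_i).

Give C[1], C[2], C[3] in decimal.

C[1] = 106, C[2] = 90, C[3] = 137

C[1]: E(K, 245) = 106.
C[2]: E(K, 5) = 90.
C[3]: E(K, 212) = 137.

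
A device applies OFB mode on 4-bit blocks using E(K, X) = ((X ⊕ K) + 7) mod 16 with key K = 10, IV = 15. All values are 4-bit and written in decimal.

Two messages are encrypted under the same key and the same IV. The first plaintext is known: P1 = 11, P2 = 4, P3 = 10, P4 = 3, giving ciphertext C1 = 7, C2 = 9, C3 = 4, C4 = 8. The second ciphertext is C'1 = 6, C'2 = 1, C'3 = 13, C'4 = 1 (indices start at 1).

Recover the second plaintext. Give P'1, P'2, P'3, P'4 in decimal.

In OFB with a reused IV, both messages share the same keystream S_i, so C_i ⊕ C'_i = P_i ⊕ P'_i and thus P'_i = P_i ⊕ C_i ⊕ C'_i.
P'1: 11 ⊕ 7 ⊕ 6 = 10.
P'2: 4 ⊕ 9 ⊕ 1 = 12.
P'3: 10 ⊕ 4 ⊕ 13 = 3.
P'4: 3 ⊕ 8 ⊕ 1 = 10.

P'1 = 10, P'2 = 12, P'3 = 3, P'4 = 10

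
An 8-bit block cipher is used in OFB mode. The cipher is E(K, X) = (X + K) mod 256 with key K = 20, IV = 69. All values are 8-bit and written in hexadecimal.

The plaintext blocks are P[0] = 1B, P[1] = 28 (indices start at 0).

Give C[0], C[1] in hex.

C[0] = 92, C[1] = 81

OFB encryption: S_i = E(K, S_{i−1}) with S_{−1} = IV; C_i = P_i ⊕ S_i.
C[0]: S = E(K, 69) = 89; 1B ⊕ 89 = 92.
C[1]: S = E(K, 89) = A9; 28 ⊕ A9 = 81.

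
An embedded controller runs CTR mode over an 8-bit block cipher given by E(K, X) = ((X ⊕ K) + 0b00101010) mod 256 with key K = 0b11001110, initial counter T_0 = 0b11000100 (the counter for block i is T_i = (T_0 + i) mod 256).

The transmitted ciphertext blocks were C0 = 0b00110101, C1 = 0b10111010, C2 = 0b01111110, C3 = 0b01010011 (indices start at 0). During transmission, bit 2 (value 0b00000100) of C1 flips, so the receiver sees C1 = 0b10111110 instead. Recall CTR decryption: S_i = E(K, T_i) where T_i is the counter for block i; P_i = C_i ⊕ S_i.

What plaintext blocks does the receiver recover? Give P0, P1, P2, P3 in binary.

P0 = 0b00000001, P1 = 0b10001011, P2 = 0b01001100, P3 = 0b01100000

Only C1 changed, to 0b10111110. In CTR, a change in C_i flips the same bit in P_i only; the keystream is unaffected. Decrypting the received ciphertext:
P0: T = 0b11000100, S = E(K, T) = 0b00110100; 0b00110101 ⊕ 0b00110100 = 0b00000001.
P1: T = 0b11000101, S = E(K, T) = 0b00110101; 0b10111110 ⊕ 0b00110101 = 0b10001011.
P2: T = 0b11000110, S = E(K, T) = 0b00110010; 0b01111110 ⊕ 0b00110010 = 0b01001100.
P3: T = 0b11000111, S = E(K, T) = 0b00110011; 0b01010011 ⊕ 0b00110011 = 0b01100000.
Blocks that differ from the original plaintext: P1.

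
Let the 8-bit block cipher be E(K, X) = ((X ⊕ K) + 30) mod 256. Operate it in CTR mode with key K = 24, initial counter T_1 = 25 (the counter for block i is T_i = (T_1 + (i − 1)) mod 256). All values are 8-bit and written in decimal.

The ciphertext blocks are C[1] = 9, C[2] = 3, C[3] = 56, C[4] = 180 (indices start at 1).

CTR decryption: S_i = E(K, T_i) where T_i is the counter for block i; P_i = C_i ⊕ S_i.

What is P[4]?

P[4]: T = 28, S = E(K, T) = 34; 180 ⊕ 34 = 150.

P[4] = 150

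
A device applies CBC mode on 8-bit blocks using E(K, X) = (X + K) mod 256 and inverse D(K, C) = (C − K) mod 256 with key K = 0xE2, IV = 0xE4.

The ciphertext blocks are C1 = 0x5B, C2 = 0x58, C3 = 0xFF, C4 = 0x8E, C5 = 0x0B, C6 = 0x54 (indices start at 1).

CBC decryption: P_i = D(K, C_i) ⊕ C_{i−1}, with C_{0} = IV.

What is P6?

P6: D(K, 0x54) = 0x72; 0x72 ⊕ 0x0B = 0x79.

P6 = 0x79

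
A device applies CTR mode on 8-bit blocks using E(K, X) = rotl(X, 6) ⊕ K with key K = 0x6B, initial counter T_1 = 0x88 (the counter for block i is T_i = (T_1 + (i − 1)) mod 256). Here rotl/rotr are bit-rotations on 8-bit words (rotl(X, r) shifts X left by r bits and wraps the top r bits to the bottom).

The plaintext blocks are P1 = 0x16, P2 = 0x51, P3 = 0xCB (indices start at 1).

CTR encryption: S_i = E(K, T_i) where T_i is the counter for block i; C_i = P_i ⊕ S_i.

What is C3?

C1: T = 0x88, S = E(K, T) = 0x49; 0x16 ⊕ 0x49 = 0x5F.
C2: T = 0x89, S = E(K, T) = 0x09; 0x51 ⊕ 0x09 = 0x58.
C3: T = 0x8A, S = E(K, T) = 0xC9; 0xCB ⊕ 0xC9 = 0x02.

C3 = 0x02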